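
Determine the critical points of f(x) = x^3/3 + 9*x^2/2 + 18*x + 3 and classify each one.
f'(x) = x^2 + 9*x + 18

Solve f'(x) = 0:
  Factor: x^2 + 9*x + 18 = (x + 3)*(x + 6) = 0.
  ⇒ x = -6, -3

f''(x) = 2*x + 9
Second-derivative test at each critical point:
  f''(-6) = -3 < 0 → local maximum
  f''(-3) = 3 > 0 → local minimum

Critical points: x = -6 (local maximum); x = -3 (local minimum)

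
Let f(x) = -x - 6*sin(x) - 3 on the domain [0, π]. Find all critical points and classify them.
f'(x) = -6*cos(x) - 1

Solve f'(x) = 0 on [0, π]:
  f'(x) = 0 ⇔ cos(x) = -1/6, i.e. x = ±arccos(-1/6) + 2nπ; keep the solutions lying in [0, π].
  ⇒ x = acos(-1/6) ≈ 1.7382

f''(x) = 6*sin(x)
Second-derivative test at each critical point:
  f''(1.7382) = 5.9161 > 0 → local minimum

Critical points: x = acos(-1/6) ≈ 1.7382 (local minimum)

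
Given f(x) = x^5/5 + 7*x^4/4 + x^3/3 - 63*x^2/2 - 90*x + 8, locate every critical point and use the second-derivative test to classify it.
f'(x) = x^4 + 7*x^3 + x^2 - 63*x - 90

Solve f'(x) = 0:
  Factor: x^4 + 7*x^3 + x^2 - 63*x - 90 = (x - 3)*(x + 2)*(x + 3)*(x + 5) = 0.
  ⇒ x = -5, -3, -2, 3

f''(x) = 4*x^3 + 21*x^2 + 2*x - 63
Second-derivative test at each critical point:
  f''(-5) = -48 < 0 → local maximum
  f''(-3) = 12 > 0 → local minimum
  f''(-2) = -15 < 0 → local maximum
  f''(3) = 240 > 0 → local minimum

Critical points: x = -5 (local maximum); x = -3 (local minimum); x = -2 (local maximum); x = 3 (local minimum)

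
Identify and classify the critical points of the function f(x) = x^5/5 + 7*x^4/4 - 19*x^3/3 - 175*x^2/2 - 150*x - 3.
f'(x) = x^4 + 7*x^3 - 19*x^2 - 175*x - 150

Solve f'(x) = 0:
  Factor: x^4 + 7*x^3 - 19*x^2 - 175*x - 150 = (x - 5)*(x + 1)*(x + 5)*(x + 6) = 0.
  ⇒ x = -6, -5, -1, 5

f''(x) = 4*x^3 + 21*x^2 - 38*x - 175
Second-derivative test at each critical point:
  f''(-6) = -55 < 0 → local maximum
  f''(-5) = 40 > 0 → local minimum
  f''(-1) = -120 < 0 → local maximum
  f''(5) = 660 > 0 → local minimum

Critical points: x = -6 (local maximum); x = -5 (local minimum); x = -1 (local maximum); x = 5 (local minimum)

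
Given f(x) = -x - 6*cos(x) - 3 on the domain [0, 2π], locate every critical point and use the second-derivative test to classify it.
f'(x) = 6*sin(x) - 1

Solve f'(x) = 0 on [0, 2π]:
  f'(x) = 0 ⇔ sin(x) = 1/6, i.e. x = arcsin(1/6) + 2nπ or x = π − arcsin(1/6) + 2nπ; keep the solutions lying in [0, 2π].
  ⇒ x = asin(1/6) ≈ 0.1674, pi - asin(1/6) ≈ 2.9741

f''(x) = 6*cos(x)
Second-derivative test at each critical point:
  f''(0.1674) = 5.9161 > 0 → local minimum
  f''(2.9741) = -5.9161 < 0 → local maximum

Critical points: x = asin(1/6) ≈ 0.1674 (local minimum); x = pi - asin(1/6) ≈ 2.9741 (local maximum)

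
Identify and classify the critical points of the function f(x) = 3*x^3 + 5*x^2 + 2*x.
f'(x) = 9*x^2 + 10*x + 2

Solve f'(x) = 0:
  9*x^2 + 10*x + 2 = 0 has no rational roots; quadratic formula: x = (-10 ± √28)/18.
  ⇒ x = -5/9 - sqrt(7)/9 ≈ -0.8495, -5/9 + sqrt(7)/9 ≈ -0.2616

f''(x) = 18*x + 10
Second-derivative test at each critical point:
  f''(-0.8495) = -5.2915 < 0 → local maximum
  f''(-0.2616) = 5.2915 > 0 → local minimum

Critical points: x = -5/9 - sqrt(7)/9 ≈ -0.8495 (local maximum); x = -5/9 + sqrt(7)/9 ≈ -0.2616 (local minimum)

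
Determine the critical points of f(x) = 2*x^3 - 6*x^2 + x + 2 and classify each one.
f'(x) = 6*x^2 - 12*x + 1

Solve f'(x) = 0:
  6*x^2 - 12*x + 1 = 0 has no rational roots; quadratic formula: x = (12 ± √120)/12.
  ⇒ x = 1 - sqrt(30)/6 ≈ 0.0871, sqrt(30)/6 + 1 ≈ 1.9129

f''(x) = 12*x - 12
Second-derivative test at each critical point:
  f''(0.0871) = -10.9545 < 0 → local maximum
  f''(1.9129) = 10.9545 > 0 → local minimum

Critical points: x = 1 - sqrt(30)/6 ≈ 0.0871 (local maximum); x = sqrt(30)/6 + 1 ≈ 1.9129 (local minimum)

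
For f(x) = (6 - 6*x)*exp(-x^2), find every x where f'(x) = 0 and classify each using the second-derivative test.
f'(x) = 6*(2*x*(x - 1) - 1)*exp(-x^2)

Solve f'(x) = 0:
  f'(x) = (12*x^2 - 12*x - 6)·exp(-x^2) and exp(-x^2) > 0 for every x, so f'(x) = 0 ⇔ 12*x^2 - 12*x - 6 = 0.
  Factor: 12*x^2 - 12*x - 6 = 6*(2*x^2 - 2*x - 1); 2*x^2 - 2*x - 1 = 0 has no rational roots; quadratic formula: x = (2 ± √12)/4.
  ⇒ x = 1/2 - sqrt(3)/2 ≈ -0.3660, 1/2 + sqrt(3)/2 ≈ 1.3660

f''(x) = 12*(2*x^2*(1 - x) + 3*x - 1)*exp(-x^2)
Second-derivative test at each critical point:
  f''(-0.3660) = -18.1785 < 0 → local maximum
  f''(1.3660) = 3.2162 > 0 → local minimum

Critical points: x = 1/2 - sqrt(3)/2 ≈ -0.3660 (local maximum); x = 1/2 + sqrt(3)/2 ≈ 1.3660 (local minimum)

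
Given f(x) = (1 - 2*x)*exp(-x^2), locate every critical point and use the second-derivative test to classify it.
f'(x) = 2*(x*(2*x - 1) - 1)*exp(-x^2)

Solve f'(x) = 0:
  f'(x) = (4*x^2 - 2*x - 2)·exp(-x^2) and exp(-x^2) > 0 for every x, so f'(x) = 0 ⇔ 4*x^2 - 2*x - 2 = 0.
  Factor: 4*x^2 - 2*x - 2 = 2*(x - 1)*(2*x + 1) = 0.
  ⇒ x = -1/2, 1

f''(x) = 2*(2*x^2*(1 - 2*x) + 6*x - 1)*exp(-x^2)
Second-derivative test at each critical point:
  f''(-1/2) = -4.6728 < 0 → local maximum
  f''(1) = 2.2073 > 0 → local minimum

Critical points: x = -1/2 (local maximum); x = 1 (local minimum)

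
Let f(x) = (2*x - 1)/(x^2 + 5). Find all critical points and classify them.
f'(x) = 2*(-x^2 + x + 5)/(x^4 + 10*x^2 + 25)

Solve f'(x) = 0:
  f'(x) = -2*(x^2 - x - 5)/(x^2 + 5)^2; the denominator is positive wherever f is defined, so f'(x) = 0 ⇔ -2*x^2 + 2*x + 10 = 0.
  Factor: -2*x^2 + 2*x + 10 = -2*(x^2 - x - 5); x^2 - x - 5 = 0 has no rational roots; quadratic formula: x = (1 ± √21)/2.
  ⇒ x = 1/2 - sqrt(21)/2 ≈ -1.7913, 1/2 + sqrt(21)/2 ≈ 2.7913

f''(x) = 2*(4*x^2*(2*x - 1) + (1 - 6*x)*(x^2 + 5))/(x^2 + 5)^3
Second-derivative test at each critical point:
  f''(-1.7913) = 0.1360 > 0 → local minimum
  f''(2.7913) = -0.0560 < 0 → local maximum

Critical points: x = 1/2 - sqrt(21)/2 ≈ -1.7913 (local minimum); x = 1/2 + sqrt(21)/2 ≈ 2.7913 (local maximum)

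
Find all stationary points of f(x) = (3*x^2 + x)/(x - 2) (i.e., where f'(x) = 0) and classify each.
f'(x) = (3*x^2 - 12*x - 2)/(x^2 - 4*x + 4)

Solve f'(x) = 0:
  f'(x) = (3*x^2 - 12*x - 2)/(x - 2)^2; the denominator is positive wherever f is defined, so f'(x) = 0 ⇔ 3*x^2 - 12*x - 2 = 0.
  3*x^2 - 12*x - 2 = 0 has no rational roots; quadratic formula: x = (12 ± √168)/6.
  ⇒ x = 2 - sqrt(42)/3 ≈ -0.1602, 2 + sqrt(42)/3 ≈ 4.1602

f''(x) = 28/(x^3 - 6*x^2 + 12*x - 8)
Second-derivative test at each critical point:
  f''(-0.1602) = -2.7775 < 0 → local maximum
  f''(4.1602) = 2.7775 > 0 → local minimum

Critical points: x = 2 - sqrt(42)/3 ≈ -0.1602 (local maximum); x = 2 + sqrt(42)/3 ≈ 4.1602 (local minimum)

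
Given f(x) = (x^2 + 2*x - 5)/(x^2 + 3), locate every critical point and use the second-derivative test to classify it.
f'(x) = 2*(-x^2 + 8*x + 3)/(x^4 + 6*x^2 + 9)

Solve f'(x) = 0:
  f'(x) = -2*(x^2 - 8*x - 3)/(x^2 + 3)^2; the denominator is positive wherever f is defined, so f'(x) = 0 ⇔ -2*x^2 + 16*x + 6 = 0.
  Factor: -2*x^2 + 16*x + 6 = -2*(x^2 - 8*x - 3); x^2 - 8*x - 3 = 0 has no rational roots; quadratic formula: x = (8 ± √76)/2.
  ⇒ x = 4 - sqrt(19) ≈ -0.3589, 4 + sqrt(19) ≈ 8.3589

f''(x) = 4*(x^3 - 12*x^2 - 9*x + 12)/(x^6 + 9*x^4 + 27*x^2 + 27)
Second-derivative test at each critical point:
  f''(-0.3589) = 1.7811 > 0 → local minimum
  f''(8.3589) = -0.0033 < 0 → local maximum

Critical points: x = 4 - sqrt(19) ≈ -0.3589 (local minimum); x = 4 + sqrt(19) ≈ 8.3589 (local maximum)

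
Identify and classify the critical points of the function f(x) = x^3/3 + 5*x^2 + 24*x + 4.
f'(x) = x^2 + 10*x + 24

Solve f'(x) = 0:
  Factor: x^2 + 10*x + 24 = (x + 4)*(x + 6) = 0.
  ⇒ x = -6, -4

f''(x) = 2*x + 10
Second-derivative test at each critical point:
  f''(-6) = -2 < 0 → local maximum
  f''(-4) = 2 > 0 → local minimum

Critical points: x = -6 (local maximum); x = -4 (local minimum)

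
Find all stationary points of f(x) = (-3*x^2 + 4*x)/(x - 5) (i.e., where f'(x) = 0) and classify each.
f'(x) = (-3*x^2 + 30*x - 20)/(x^2 - 10*x + 25)

Solve f'(x) = 0:
  f'(x) = -(3*x^2 - 30*x + 20)/(x - 5)^2; the denominator is positive wherever f is defined, so f'(x) = 0 ⇔ -3*x^2 + 30*x - 20 = 0.
  3*x^2 - 30*x + 20 = 0 has no rational roots; quadratic formula: x = (30 ± √660)/6.
  ⇒ x = 5 - sqrt(165)/3 ≈ 0.7183, sqrt(165)/3 + 5 ≈ 9.2817

f''(x) = -110/(x^3 - 15*x^2 + 75*x - 125)
Second-derivative test at each critical point:
  f''(0.7183) = 1.4013 > 0 → local minimum
  f''(9.2817) = -1.4013 < 0 → local maximum

Critical points: x = 5 - sqrt(165)/3 ≈ 0.7183 (local minimum); x = sqrt(165)/3 + 5 ≈ 9.2817 (local maximum)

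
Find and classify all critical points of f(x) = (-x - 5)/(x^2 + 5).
f'(x) = (-x^2 + 2*x*(x + 5) - 5)/(x^2 + 5)^2

Solve f'(x) = 0:
  f'(x) = (x^2 + 10*x - 5)/(x^2 + 5)^2; the denominator is positive wherever f is defined, so f'(x) = 0 ⇔ x^2 + 10*x - 5 = 0.
  x^2 + 10*x - 5 = 0 has no rational roots; quadratic formula: x = (-10 ± √120)/2.
  ⇒ x = -sqrt(30) - 5 ≈ -10.4772, -5 + sqrt(30) ≈ 0.4772

f''(x) = 2*(-4*x^2*(x + 5) + (3*x + 5)*(x^2 + 5))/(x^2 + 5)^3
Second-derivative test at each critical point:
  f''(-10.4772) = -0.0008 < 0 → local maximum
  f''(0.4772) = 0.4008 > 0 → local minimum

Critical points: x = -sqrt(30) - 5 ≈ -10.4772 (local maximum); x = -5 + sqrt(30) ≈ 0.4772 (local minimum)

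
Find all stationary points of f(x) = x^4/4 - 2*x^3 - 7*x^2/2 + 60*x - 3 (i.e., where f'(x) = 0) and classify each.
f'(x) = x^3 - 6*x^2 - 7*x + 60

Solve f'(x) = 0:
  Factor: x^3 - 6*x^2 - 7*x + 60 = (x - 5)*(x - 4)*(x + 3) = 0.
  ⇒ x = -3, 4, 5

f''(x) = 3*x^2 - 12*x - 7
Second-derivative test at each critical point:
  f''(-3) = 56 > 0 → local minimum
  f''(4) = -7 < 0 → local maximum
  f''(5) = 8 > 0 → local minimum

Critical points: x = -3 (local minimum); x = 4 (local maximum); x = 5 (local minimum)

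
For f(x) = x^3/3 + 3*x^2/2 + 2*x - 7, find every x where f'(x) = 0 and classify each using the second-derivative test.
f'(x) = x^2 + 3*x + 2

Solve f'(x) = 0:
  Factor: x^2 + 3*x + 2 = (x + 1)*(x + 2) = 0.
  ⇒ x = -2, -1

f''(x) = 2*x + 3
Second-derivative test at each critical point:
  f''(-2) = -1 < 0 → local maximum
  f''(-1) = 1 > 0 → local minimum

Critical points: x = -2 (local maximum); x = -1 (local minimum)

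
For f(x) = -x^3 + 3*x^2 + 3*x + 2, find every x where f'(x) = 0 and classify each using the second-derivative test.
f'(x) = -3*x^2 + 6*x + 3

Solve f'(x) = 0:
  Factor: -3*x^2 + 6*x + 3 = -3*(x^2 - 2*x - 1); x^2 - 2*x - 1 = 0 has no rational roots; quadratic formula: x = (2 ± √8)/2.
  ⇒ x = 1 - sqrt(2) ≈ -0.4142, 1 + sqrt(2) ≈ 2.4142

f''(x) = 6 - 6*x
Second-derivative test at each critical point:
  f''(-0.4142) = 8.4853 > 0 → local minimum
  f''(2.4142) = -8.4853 < 0 → local maximum

Critical points: x = 1 - sqrt(2) ≈ -0.4142 (local minimum); x = 1 + sqrt(2) ≈ 2.4142 (local maximum)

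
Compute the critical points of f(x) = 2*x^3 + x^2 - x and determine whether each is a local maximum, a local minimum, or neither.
f'(x) = 6*x^2 + 2*x - 1

Solve f'(x) = 0:
  6*x^2 + 2*x - 1 = 0 has no rational roots; quadratic formula: x = (-2 ± √28)/12.
  ⇒ x = -sqrt(7)/6 - 1/6 ≈ -0.6076, -1/6 + sqrt(7)/6 ≈ 0.2743

f''(x) = 12*x + 2
Second-derivative test at each critical point:
  f''(-0.6076) = -5.2915 < 0 → local maximum
  f''(0.2743) = 5.2915 > 0 → local minimum

Critical points: x = -sqrt(7)/6 - 1/6 ≈ -0.6076 (local maximum); x = -1/6 + sqrt(7)/6 ≈ 0.2743 (local minimum)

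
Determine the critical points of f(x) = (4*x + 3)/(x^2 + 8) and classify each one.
f'(x) = 2*(-2*x^2 - 3*x + 16)/(x^4 + 16*x^2 + 64)

Solve f'(x) = 0:
  f'(x) = -2*(2*x^2 + 3*x - 16)/(x^2 + 8)^2; the denominator is positive wherever f is defined, so f'(x) = 0 ⇔ -4*x^2 - 6*x + 32 = 0.
  Factor: -4*x^2 - 6*x + 32 = -2*(2*x^2 + 3*x - 16); 2*x^2 + 3*x - 16 = 0 has no rational roots; quadratic formula: x = (-3 ± √137)/4.
  ⇒ x = -sqrt(137)/4 - 3/4 ≈ -3.6762, -3/4 + sqrt(137)/4 ≈ 2.1762

f''(x) = 2*(4*x^2*(4*x + 3) - 3*(4*x + 1)*(x^2 + 8))/(x^2 + 8)^3
Second-derivative test at each critical point:
  f''(-3.6762) = 0.0506 > 0 → local minimum
  f''(2.1762) = -0.1443 < 0 → local maximum

Critical points: x = -sqrt(137)/4 - 3/4 ≈ -3.6762 (local minimum); x = -3/4 + sqrt(137)/4 ≈ 2.1762 (local maximum)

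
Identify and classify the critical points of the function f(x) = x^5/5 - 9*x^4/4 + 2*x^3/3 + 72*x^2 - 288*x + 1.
f'(x) = x^4 - 9*x^3 + 2*x^2 + 144*x - 288

Solve f'(x) = 0:
  Factor: x^4 - 9*x^3 + 2*x^2 + 144*x - 288 = (x - 6)*(x - 4)*(x - 3)*(x + 4) = 0.
  ⇒ x = -4, 3, 4, 6

f''(x) = 4*x^3 - 27*x^2 + 4*x + 144
Second-derivative test at each critical point:
  f''(-4) = -560 < 0 → local maximum
  f''(3) = 21 > 0 → local minimum
  f''(4) = -16 < 0 → local maximum
  f''(6) = 60 > 0 → local minimum

Critical points: x = -4 (local maximum); x = 3 (local minimum); x = 4 (local maximum); x = 6 (local minimum)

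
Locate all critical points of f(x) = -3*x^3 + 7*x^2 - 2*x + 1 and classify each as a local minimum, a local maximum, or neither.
f'(x) = -9*x^2 + 14*x - 2

Solve f'(x) = 0:
  9*x^2 - 14*x + 2 = 0 has no rational roots; quadratic formula: x = (14 ± √124)/18.
  ⇒ x = 7/9 - sqrt(31)/9 ≈ 0.1591, sqrt(31)/9 + 7/9 ≈ 1.3964

f''(x) = 14 - 18*x
Second-derivative test at each critical point:
  f''(0.1591) = 11.1355 > 0 → local minimum
  f''(1.3964) = -11.1355 < 0 → local maximum

Critical points: x = 7/9 - sqrt(31)/9 ≈ 0.1591 (local minimum); x = sqrt(31)/9 + 7/9 ≈ 1.3964 (local maximum)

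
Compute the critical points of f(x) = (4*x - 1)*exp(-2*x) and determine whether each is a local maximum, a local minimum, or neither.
f'(x) = 2*(3 - 4*x)*exp(-2*x)

Solve f'(x) = 0:
  f'(x) = (6 - 8*x)·exp(-2*x) and exp(-2*x) > 0 for every x, so f'(x) = 0 ⇔ 6 - 8*x = 0.
  Factor: 6 - 8*x = -2*(4*x - 3) = 0.
  ⇒ x = 3/4

f''(x) = 4*(4*x - 5)*exp(-2*x)
Second-derivative test at each critical point:
  f''(3/4) = -1.7850 < 0 → local maximum

Critical points: x = 3/4 (local maximum)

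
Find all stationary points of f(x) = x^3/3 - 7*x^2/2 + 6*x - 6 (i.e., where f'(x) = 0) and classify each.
f'(x) = x^2 - 7*x + 6

Solve f'(x) = 0:
  Factor: x^2 - 7*x + 6 = (x - 6)*(x - 1) = 0.
  ⇒ x = 1, 6

f''(x) = 2*x - 7
Second-derivative test at each critical point:
  f''(1) = -5 < 0 → local maximum
  f''(6) = 5 > 0 → local minimum

Critical points: x = 1 (local maximum); x = 6 (local minimum)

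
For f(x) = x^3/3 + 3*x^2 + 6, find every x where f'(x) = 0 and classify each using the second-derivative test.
f'(x) = x*(x + 6)

Solve f'(x) = 0:
  Factor: x^2 + 6*x = x*(x + 6) = 0.
  ⇒ x = -6, 0

f''(x) = 2*x + 6
Second-derivative test at each critical point:
  f''(-6) = -6 < 0 → local maximum
  f''(0) = 6 > 0 → local minimum

Critical points: x = -6 (local maximum); x = 0 (local minimum)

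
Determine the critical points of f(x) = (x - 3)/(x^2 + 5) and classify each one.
f'(x) = (x^2 - 2*x*(x - 3) + 5)/(x^2 + 5)^2

Solve f'(x) = 0:
  f'(x) = -(x^2 - 6*x - 5)/(x^2 + 5)^2; the denominator is positive wherever f is defined, so f'(x) = 0 ⇔ -x^2 + 6*x + 5 = 0.
  x^2 - 6*x - 5 = 0 has no rational roots; quadratic formula: x = (6 ± √56)/2.
  ⇒ x = 3 - sqrt(14) ≈ -0.7417, 3 + sqrt(14) ≈ 6.7417

f''(x) = 2*(4*x^2*(x - 3) + 3*(1 - x)*(x^2 + 5))/(x^2 + 5)^3
Second-derivative test at each critical point:
  f''(-0.7417) = 0.2429 > 0 → local minimum
  f''(6.7417) = -0.0029 < 0 → local maximum

Critical points: x = 3 - sqrt(14) ≈ -0.7417 (local minimum); x = 3 + sqrt(14) ≈ 6.7417 (local maximum)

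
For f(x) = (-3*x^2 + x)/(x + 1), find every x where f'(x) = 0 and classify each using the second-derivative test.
f'(x) = (-3*x^2 - 6*x + 1)/(x^2 + 2*x + 1)

Solve f'(x) = 0:
  f'(x) = -(3*x^2 + 6*x - 1)/(x + 1)^2; the denominator is positive wherever f is defined, so f'(x) = 0 ⇔ -3*x^2 - 6*x + 1 = 0.
  3*x^2 + 6*x - 1 = 0 has no rational roots; quadratic formula: x = (-6 ± √48)/6.
  ⇒ x = -2*sqrt(3)/3 - 1 ≈ -2.1547, -1 + 2*sqrt(3)/3 ≈ 0.1547

f''(x) = -8/(x^3 + 3*x^2 + 3*x + 1)
Second-derivative test at each critical point:
  f''(-2.1547) = 5.1962 > 0 → local minimum
  f''(0.1547) = -5.1962 < 0 → local maximum

Critical points: x = -2*sqrt(3)/3 - 1 ≈ -2.1547 (local minimum); x = -1 + 2*sqrt(3)/3 ≈ 0.1547 (local maximum)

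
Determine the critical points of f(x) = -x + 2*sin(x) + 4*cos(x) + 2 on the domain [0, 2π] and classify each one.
f'(x) = -4*sin(x) + 2*cos(x) - 1

Solve f'(x) = 0 on [0, 2π]:
  f'(x) = 0 ⇔ -4*sin(x) + 2*cos(x) = 1. Write the left side as R·cos(x + φ) with R = √(2² + 4²) = 2*sqrt(5), cos φ = sqrt(5)/5, sin φ = 2*sqrt(5)/5; then cos(x + φ) = sqrt(5)/10. Solve for x and keep the solutions lying in [0, 2π].
  ⇒ x = atan((-2 + sqrt(19))/(1 + 2*sqrt(19))) ≈ 0.2381, atan((-sqrt(19) - 2)/(1 - 2*sqrt(19))) + pi ≈ 3.8308

f''(x) = -2*sin(x) - 4*cos(x)
Second-derivative test at each critical point:
  f''(0.2381) = -4.3589 < 0 → local maximum
  f''(3.8308) = 4.3589 > 0 → local minimum

Critical points: x = atan((-2 + sqrt(19))/(1 + 2*sqrt(19))) ≈ 0.2381 (local maximum); x = atan((-sqrt(19) - 2)/(1 - 2*sqrt(19))) + pi ≈ 3.8308 (local minimum)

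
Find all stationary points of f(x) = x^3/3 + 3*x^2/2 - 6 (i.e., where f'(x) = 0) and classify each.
f'(x) = x*(x + 3)

Solve f'(x) = 0:
  Factor: x^2 + 3*x = x*(x + 3) = 0.
  ⇒ x = -3, 0

f''(x) = 2*x + 3
Second-derivative test at each critical point:
  f''(-3) = -3 < 0 → local maximum
  f''(0) = 3 > 0 → local minimum

Critical points: x = -3 (local maximum); x = 0 (local minimum)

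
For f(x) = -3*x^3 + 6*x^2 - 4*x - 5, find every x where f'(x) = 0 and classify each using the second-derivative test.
f'(x) = -9*x^2 + 12*x - 4

Solve f'(x) = 0:
  Factor: -9*x^2 + 12*x - 4 = -(3*x - 2)^2 = 0.
  ⇒ x = 2/3

f''(x) = 12 - 18*x
Second-derivative test at each critical point:
  f''(2/3) = 0, so the second-derivative test is inconclusive; use the first-derivative test: f'(5/12) = -0.5625, f'(11/12) = -0.5625 — f' is negative on both sides (no sign change) → neither a local maximum nor a local minimum

Critical points: x = 2/3 (neither)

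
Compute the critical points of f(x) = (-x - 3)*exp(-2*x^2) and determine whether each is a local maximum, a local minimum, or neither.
f'(x) = (4*x*(x + 3) - 1)*exp(-2*x^2)

Solve f'(x) = 0:
  f'(x) = (4*x^2 + 12*x - 1)·exp(-2*x^2) and exp(-2*x^2) > 0 for every x, so f'(x) = 0 ⇔ 4*x^2 + 12*x - 1 = 0.
  4*x^2 + 12*x - 1 = 0 has no rational roots; quadratic formula: x = (-12 ± √160)/8.
  ⇒ x = -sqrt(10)/2 - 3/2 ≈ -3.0811, -3/2 + sqrt(10)/2 ≈ 0.0811

f''(x) = 4*(-4*x^2*(x + 3) + 3*x + 3)*exp(-2*x^2)
Second-derivative test at each critical point:
  f''(-3.0811) = -7.181e-08 < 0 → local maximum
  f''(0.0811) = 12.4837 > 0 → local minimum

Critical points: x = -sqrt(10)/2 - 3/2 ≈ -3.0811 (local maximum); x = -3/2 + sqrt(10)/2 ≈ 0.0811 (local minimum)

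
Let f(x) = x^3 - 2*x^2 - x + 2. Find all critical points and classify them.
f'(x) = 3*x^2 - 4*x - 1

Solve f'(x) = 0:
  3*x^2 - 4*x - 1 = 0 has no rational roots; quadratic formula: x = (4 ± √28)/6.
  ⇒ x = 2/3 - sqrt(7)/3 ≈ -0.2153, 2/3 + sqrt(7)/3 ≈ 1.5486

f''(x) = 6*x - 4
Second-derivative test at each critical point:
  f''(-0.2153) = -5.2915 < 0 → local maximum
  f''(1.5486) = 5.2915 > 0 → local minimum

Critical points: x = 2/3 - sqrt(7)/3 ≈ -0.2153 (local maximum); x = 2/3 + sqrt(7)/3 ≈ 1.5486 (local minimum)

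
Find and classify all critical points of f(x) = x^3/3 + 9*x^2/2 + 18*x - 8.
f'(x) = x^2 + 9*x + 18

Solve f'(x) = 0:
  Factor: x^2 + 9*x + 18 = (x + 3)*(x + 6) = 0.
  ⇒ x = -6, -3

f''(x) = 2*x + 9
Second-derivative test at each critical point:
  f''(-6) = -3 < 0 → local maximum
  f''(-3) = 3 > 0 → local minimum

Critical points: x = -6 (local maximum); x = -3 (local minimum)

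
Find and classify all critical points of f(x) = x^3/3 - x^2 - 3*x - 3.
f'(x) = x^2 - 2*x - 3

Solve f'(x) = 0:
  Factor: x^2 - 2*x - 3 = (x - 3)*(x + 1) = 0.
  ⇒ x = -1, 3

f''(x) = 2*x - 2
Second-derivative test at each critical point:
  f''(-1) = -4 < 0 → local maximum
  f''(3) = 4 > 0 → local minimum

Critical points: x = -1 (local maximum); x = 3 (local minimum)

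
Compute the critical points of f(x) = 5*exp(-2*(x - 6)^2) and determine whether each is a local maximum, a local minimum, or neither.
f'(x) = 20*(6 - x)*exp(-2*(x - 6)^2)

Solve f'(x) = 0:
  f'(x) = (120 - 20*x)·exp(-2*(x - 6)^2) and exp(-2*(x - 6)^2) > 0 for every x, so f'(x) = 0 ⇔ 120 - 20*x = 0.
  Factor: 120 - 20*x = -20*(x - 6) = 0.
  ⇒ x = 6

f''(x) = 20*(4*(x - 6)^2 - 1)*exp(-2*(x - 6)^2)
Second-derivative test at each critical point:
  f''(6) = -20 < 0 → local maximum

Critical points: x = 6 (local maximum)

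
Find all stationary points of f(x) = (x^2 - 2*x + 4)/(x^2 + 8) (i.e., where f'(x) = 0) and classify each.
f'(x) = 2*(x^2 + 4*x - 8)/(x^4 + 16*x^2 + 64)

Solve f'(x) = 0:
  f'(x) = 2*(x^2 + 4*x - 8)/(x^2 + 8)^2; the denominator is positive wherever f is defined, so f'(x) = 0 ⇔ 2*x^2 + 8*x - 16 = 0.
  Factor: 2*x^2 + 8*x - 16 = 2*(x^2 + 4*x - 8); x^2 + 4*x - 8 = 0 has no rational roots; quadratic formula: x = (-4 ± √48)/2.
  ⇒ x = -2*sqrt(3) - 2 ≈ -5.4641, -2 + 2*sqrt(3) ≈ 1.4641

f''(x) = 4*(-x^3 - 6*x^2 + 24*x + 16)/(x^6 + 24*x^4 + 192*x^2 + 512)
Second-derivative test at each critical point:
  f''(-5.4641) = -0.0097 < 0 → local maximum
  f''(1.4641) = 0.1347 > 0 → local minimum

Critical points: x = -2*sqrt(3) - 2 ≈ -5.4641 (local maximum); x = -2 + 2*sqrt(3) ≈ 1.4641 (local minimum)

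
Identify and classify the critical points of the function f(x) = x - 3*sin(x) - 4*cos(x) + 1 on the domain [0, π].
f'(x) = 4*sin(x) - 3*cos(x) + 1

Solve f'(x) = 0 on [0, π]:
  f'(x) = 0 ⇔ 4*sin(x) - 3*cos(x) = -1. Write the left side as R·cos(x + φ) with R = √((-3)² + (-4)²) = 5, cos φ = -3/5, sin φ = -4/5; then cos(x + φ) = -1/5. Solve for x and keep the solutions lying in [0, π].
  ⇒ x = atan((-4 + 6*sqrt(6))/(3 + 8*sqrt(6))) ≈ 0.4421

f''(x) = 3*sin(x) + 4*cos(x)
Second-derivative test at each critical point:
  f''(0.4421) = 4.8990 > 0 → local minimum

Critical points: x = atan((-4 + 6*sqrt(6))/(3 + 8*sqrt(6))) ≈ 0.4421 (local minimum)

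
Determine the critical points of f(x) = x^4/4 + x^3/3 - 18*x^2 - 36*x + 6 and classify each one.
f'(x) = x^3 + x^2 - 36*x - 36

Solve f'(x) = 0:
  Factor: x^3 + x^2 - 36*x - 36 = (x - 6)*(x + 1)*(x + 6) = 0.
  ⇒ x = -6, -1, 6

f''(x) = 3*x^2 + 2*x - 36
Second-derivative test at each critical point:
  f''(-6) = 60 > 0 → local minimum
  f''(-1) = -35 < 0 → local maximum
  f''(6) = 84 > 0 → local minimum

Critical points: x = -6 (local minimum); x = -1 (local maximum); x = 6 (local minimum)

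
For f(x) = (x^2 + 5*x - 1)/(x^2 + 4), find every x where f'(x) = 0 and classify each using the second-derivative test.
f'(x) = 5*(-x^2 + 2*x + 4)/(x^4 + 8*x^2 + 16)

Solve f'(x) = 0:
  f'(x) = -5*(x^2 - 2*x - 4)/(x^2 + 4)^2; the denominator is positive wherever f is defined, so f'(x) = 0 ⇔ -5*x^2 + 10*x + 20 = 0.
  Factor: -5*x^2 + 10*x + 20 = -5*(x^2 - 2*x - 4); x^2 - 2*x - 4 = 0 has no rational roots; quadratic formula: x = (2 ± √20)/2.
  ⇒ x = 1 - sqrt(5) ≈ -1.2361, 1 + sqrt(5) ≈ 3.2361

f''(x) = 10*(x^3 - 3*x^2 - 12*x + 4)/(x^6 + 12*x^4 + 48*x^2 + 64)
Second-derivative test at each critical point:
  f''(-1.2361) = 0.7318 > 0 → local minimum
  f''(3.2361) = -0.1068 < 0 → local maximum

Critical points: x = 1 - sqrt(5) ≈ -1.2361 (local minimum); x = 1 + sqrt(5) ≈ 3.2361 (local maximum)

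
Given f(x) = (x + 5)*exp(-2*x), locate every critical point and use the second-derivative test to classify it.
f'(x) = (-2*x - 9)*exp(-2*x)

Solve f'(x) = 0:
  f'(x) = (-2*x - 9)·exp(-2*x) and exp(-2*x) > 0 for every x, so f'(x) = 0 ⇔ -2*x - 9 = 0.
  -2*x - 9 = 0.
  ⇒ x = -9/2

f''(x) = 4*(x + 4)*exp(-2*x)
Second-derivative test at each critical point:
  f''(-9/2) = -16206.1679 < 0 → local maximum

Critical points: x = -9/2 (local maximum)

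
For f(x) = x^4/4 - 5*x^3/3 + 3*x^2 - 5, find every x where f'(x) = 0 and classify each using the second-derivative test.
f'(x) = x*(x^2 - 5*x + 6)

Solve f'(x) = 0:
  Factor: x^3 - 5*x^2 + 6*x = x*(x - 3)*(x - 2) = 0.
  ⇒ x = 0, 2, 3

f''(x) = 3*x^2 - 10*x + 6
Second-derivative test at each critical point:
  f''(0) = 6 > 0 → local minimum
  f''(2) = -2 < 0 → local maximum
  f''(3) = 3 > 0 → local minimum

Critical points: x = 0 (local minimum); x = 2 (local maximum); x = 3 (local minimum)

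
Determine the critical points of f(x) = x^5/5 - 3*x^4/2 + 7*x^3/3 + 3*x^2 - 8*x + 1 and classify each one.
f'(x) = x^4 - 6*x^3 + 7*x^2 + 6*x - 8

Solve f'(x) = 0:
  Factor: x^4 - 6*x^3 + 7*x^2 + 6*x - 8 = (x - 4)*(x - 2)*(x - 1)*(x + 1) = 0.
  ⇒ x = -1, 1, 2, 4

f''(x) = 4*x^3 - 18*x^2 + 14*x + 6
Second-derivative test at each critical point:
  f''(-1) = -30 < 0 → local maximum
  f''(1) = 6 > 0 → local minimum
  f''(2) = -6 < 0 → local maximum
  f''(4) = 30 > 0 → local minimum

Critical points: x = -1 (local maximum); x = 1 (local minimum); x = 2 (local maximum); x = 4 (local minimum)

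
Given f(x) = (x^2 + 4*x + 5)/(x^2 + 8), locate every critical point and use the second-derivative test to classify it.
f'(x) = 2*(-2*x^2 + 3*x + 16)/(x^4 + 16*x^2 + 64)

Solve f'(x) = 0:
  f'(x) = -2*(2*x^2 - 3*x - 16)/(x^2 + 8)^2; the denominator is positive wherever f is defined, so f'(x) = 0 ⇔ -4*x^2 + 6*x + 32 = 0.
  Factor: -4*x^2 + 6*x + 32 = -2*(2*x^2 - 3*x - 16); 2*x^2 - 3*x - 16 = 0 has no rational roots; quadratic formula: x = (3 ± √137)/4.
  ⇒ x = 3/4 - sqrt(137)/4 ≈ -2.1762, 3/4 + sqrt(137)/4 ≈ 3.6762

f''(x) = 2*(4*x^3 - 9*x^2 - 96*x + 24)/(x^6 + 24*x^4 + 192*x^2 + 512)
Second-derivative test at each critical point:
  f''(-2.1762) = 0.1443 > 0 → local minimum
  f''(3.6762) = -0.0506 < 0 → local maximum

Critical points: x = 3/4 - sqrt(137)/4 ≈ -2.1762 (local minimum); x = 3/4 + sqrt(137)/4 ≈ 3.6762 (local maximum)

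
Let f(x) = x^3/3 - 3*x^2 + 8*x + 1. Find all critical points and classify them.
f'(x) = x^2 - 6*x + 8

Solve f'(x) = 0:
  Factor: x^2 - 6*x + 8 = (x - 4)*(x - 2) = 0.
  ⇒ x = 2, 4

f''(x) = 2*x - 6
Second-derivative test at each critical point:
  f''(2) = -2 < 0 → local maximum
  f''(4) = 2 > 0 → local minimum

Critical points: x = 2 (local maximum); x = 4 (local minimum)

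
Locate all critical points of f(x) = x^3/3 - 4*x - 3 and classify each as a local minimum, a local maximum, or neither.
f'(x) = x^2 - 4

Solve f'(x) = 0:
  Factor: x^2 - 4 = (x - 2)*(x + 2) = 0.
  ⇒ x = -2, 2

f''(x) = 2*x
Second-derivative test at each critical point:
  f''(-2) = -4 < 0 → local maximum
  f''(2) = 4 > 0 → local minimum

Critical points: x = -2 (local maximum); x = 2 (local minimum)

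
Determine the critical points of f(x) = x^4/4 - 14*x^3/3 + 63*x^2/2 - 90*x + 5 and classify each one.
f'(x) = x^3 - 14*x^2 + 63*x - 90

Solve f'(x) = 0:
  Factor: x^3 - 14*x^2 + 63*x - 90 = (x - 6)*(x - 5)*(x - 3) = 0.
  ⇒ x = 3, 5, 6

f''(x) = 3*x^2 - 28*x + 63
Second-derivative test at each critical point:
  f''(3) = 6 > 0 → local minimum
  f''(5) = -2 < 0 → local maximum
  f''(6) = 3 > 0 → local minimum

Critical points: x = 3 (local minimum); x = 5 (local maximum); x = 6 (local minimum)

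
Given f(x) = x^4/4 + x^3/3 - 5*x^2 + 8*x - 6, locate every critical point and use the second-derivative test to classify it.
f'(x) = x^3 + x^2 - 10*x + 8

Solve f'(x) = 0:
  Factor: x^3 + x^2 - 10*x + 8 = (x - 2)*(x - 1)*(x + 4) = 0.
  ⇒ x = -4, 1, 2

f''(x) = 3*x^2 + 2*x - 10
Second-derivative test at each critical point:
  f''(-4) = 30 > 0 → local minimum
  f''(1) = -5 < 0 → local maximum
  f''(2) = 6 > 0 → local minimum

Critical points: x = -4 (local minimum); x = 1 (local maximum); x = 2 (local minimum)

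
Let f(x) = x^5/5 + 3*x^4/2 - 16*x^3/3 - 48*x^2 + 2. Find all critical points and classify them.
f'(x) = x*(x^3 + 6*x^2 - 16*x - 96)

Solve f'(x) = 0:
  Factor: x^4 + 6*x^3 - 16*x^2 - 96*x = x*(x - 4)*(x + 4)*(x + 6) = 0.
  ⇒ x = -6, -4, 0, 4

f''(x) = 4*x^3 + 18*x^2 - 32*x - 96
Second-derivative test at each critical point:
  f''(-6) = -120 < 0 → local maximum
  f''(-4) = 64 > 0 → local minimum
  f''(0) = -96 < 0 → local maximum
  f''(4) = 320 > 0 → local minimum

Critical points: x = -6 (local maximum); x = -4 (local minimum); x = 0 (local maximum); x = 4 (local minimum)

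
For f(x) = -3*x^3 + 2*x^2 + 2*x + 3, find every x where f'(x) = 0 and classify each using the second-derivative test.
f'(x) = -9*x^2 + 4*x + 2

Solve f'(x) = 0:
  9*x^2 - 4*x - 2 = 0 has no rational roots; quadratic formula: x = (4 ± √88)/18.
  ⇒ x = 2/9 - sqrt(22)/9 ≈ -0.2989, 2/9 + sqrt(22)/9 ≈ 0.7434

f''(x) = 4 - 18*x
Second-derivative test at each critical point:
  f''(-0.2989) = 9.3808 > 0 → local minimum
  f''(0.7434) = -9.3808 < 0 → local maximum

Critical points: x = 2/9 - sqrt(22)/9 ≈ -0.2989 (local minimum); x = 2/9 + sqrt(22)/9 ≈ 0.7434 (local maximum)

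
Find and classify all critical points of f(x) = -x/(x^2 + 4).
f'(x) = (x^2 - 4)/(x^2 + 4)^2

Solve f'(x) = 0:
  f'(x) = (x - 2)*(x + 2)/(x^2 + 4)^2; the denominator is positive wherever f is defined, so f'(x) = 0 ⇔ x^2 - 4 = 0.
  Factor: x^2 - 4 = (x - 2)*(x + 2) = 0.
  ⇒ x = -2, 2

f''(x) = 2*x*(12 - x^2)/(x^2 + 4)^3
Second-derivative test at each critical point:
  f''(-2) = -1/16 < 0 → local maximum
  f''(2) = 1/16 > 0 → local minimum

Critical points: x = -2 (local maximum); x = 2 (local minimum)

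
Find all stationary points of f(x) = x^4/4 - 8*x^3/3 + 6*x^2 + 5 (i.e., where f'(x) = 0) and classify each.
f'(x) = x*(x^2 - 8*x + 12)

Solve f'(x) = 0:
  Factor: x^3 - 8*x^2 + 12*x = x*(x - 6)*(x - 2) = 0.
  ⇒ x = 0, 2, 6

f''(x) = 3*x^2 - 16*x + 12
Second-derivative test at each critical point:
  f''(0) = 12 > 0 → local minimum
  f''(2) = -8 < 0 → local maximum
  f''(6) = 24 > 0 → local minimum

Critical points: x = 0 (local minimum); x = 2 (local maximum); x = 6 (local minimum)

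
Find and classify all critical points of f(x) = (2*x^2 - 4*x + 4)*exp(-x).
f'(x) = 2*(-x^2 + 4*x - 4)*exp(-x)

Solve f'(x) = 0:
  f'(x) = (-2*x^2 + 8*x - 8)·exp(-x) and exp(-x) > 0 for every x, so f'(x) = 0 ⇔ -2*x^2 + 8*x - 8 = 0.
  Factor: -2*x^2 + 8*x - 8 = -2*(x - 2)^2 = 0.
  ⇒ x = 2

f''(x) = 2*(x^2 - 6*x + 8)*exp(-x)
Second-derivative test at each critical point:
  f''(2) = 0, so the second-derivative test is inconclusive; use the first-derivative test: f'(7/4) = -0.0217, f'(9/4) = -0.0132 — f' is negative on both sides (no sign change) → neither a local maximum nor a local minimum

Critical points: x = 2 (neither)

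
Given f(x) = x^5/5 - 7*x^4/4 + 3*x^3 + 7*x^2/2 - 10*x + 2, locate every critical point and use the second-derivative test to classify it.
f'(x) = x^4 - 7*x^3 + 9*x^2 + 7*x - 10

Solve f'(x) = 0:
  Factor: x^4 - 7*x^3 + 9*x^2 + 7*x - 10 = (x - 5)*(x - 2)*(x - 1)*(x + 1) = 0.
  ⇒ x = -1, 1, 2, 5

f''(x) = 4*x^3 - 21*x^2 + 18*x + 7
Second-derivative test at each critical point:
  f''(-1) = -36 < 0 → local maximum
  f''(1) = 8 > 0 → local minimum
  f''(2) = -9 < 0 → local maximum
  f''(5) = 72 > 0 → local minimum

Critical points: x = -1 (local maximum); x = 1 (local minimum); x = 2 (local maximum); x = 5 (local minimum)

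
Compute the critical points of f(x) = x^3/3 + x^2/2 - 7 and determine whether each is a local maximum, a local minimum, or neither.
f'(x) = x*(x + 1)

Solve f'(x) = 0:
  Factor: x^2 + x = x*(x + 1) = 0.
  ⇒ x = -1, 0

f''(x) = 2*x + 1
Second-derivative test at each critical point:
  f''(-1) = -1 < 0 → local maximum
  f''(0) = 1 > 0 → local minimum

Critical points: x = -1 (local maximum); x = 0 (local minimum)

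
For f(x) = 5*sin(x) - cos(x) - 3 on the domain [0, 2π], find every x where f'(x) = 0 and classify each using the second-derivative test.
f'(x) = sin(x) + 5*cos(x)

Solve f'(x) = 0 on [0, 2π]:
  f'(x) = 0 ⇔ 5*cos(x) = -sin(x) ⇔ tan(x) = -5, i.e. x = arctan(-5) + nπ; keep the solutions lying in [0, 2π].
  ⇒ x = pi - atan(5) ≈ 1.7682, -atan(5) + 2*pi ≈ 4.9098

f''(x) = -5*sin(x) + cos(x)
Second-derivative test at each critical point:
  f''(1.7682) = -5.0990 < 0 → local maximum
  f''(4.9098) = 5.0990 > 0 → local minimum

Critical points: x = pi - atan(5) ≈ 1.7682 (local maximum); x = -atan(5) + 2*pi ≈ 4.9098 (local minimum)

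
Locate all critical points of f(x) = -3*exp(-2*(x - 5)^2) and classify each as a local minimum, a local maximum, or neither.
f'(x) = 12*(x - 5)*exp(-2*(x - 5)^2)

Solve f'(x) = 0:
  f'(x) = (12*x - 60)·exp(-2*(x - 5)^2) and exp(-2*(x - 5)^2) > 0 for every x, so f'(x) = 0 ⇔ 12*x - 60 = 0.
  Factor: 12*x - 60 = 12*(x - 5) = 0.
  ⇒ x = 5

f''(x) = 12*(1 - 4*(x - 5)^2)*exp(-2*(x - 5)^2)
Second-derivative test at each critical point:
  f''(5) = 12 > 0 → local minimum

Critical points: x = 5 (local minimum)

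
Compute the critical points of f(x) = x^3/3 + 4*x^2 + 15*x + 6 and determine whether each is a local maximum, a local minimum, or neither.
f'(x) = x^2 + 8*x + 15

Solve f'(x) = 0:
  Factor: x^2 + 8*x + 15 = (x + 3)*(x + 5) = 0.
  ⇒ x = -5, -3

f''(x) = 2*x + 8
Second-derivative test at each critical point:
  f''(-5) = -2 < 0 → local maximum
  f''(-3) = 2 > 0 → local minimum

Critical points: x = -5 (local maximum); x = -3 (local minimum)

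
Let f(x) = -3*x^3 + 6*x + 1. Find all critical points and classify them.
f'(x) = 6 - 9*x^2

Solve f'(x) = 0:
  Factor: 6 - 9*x^2 = -3*(3*x^2 - 2); 3*x^2 - 2 = 0 has no rational roots; quadratic formula: x = (0 ± √24)/6.
  ⇒ x = -sqrt(6)/3 ≈ -0.8165, sqrt(6)/3 ≈ 0.8165

f''(x) = -18*x
Second-derivative test at each critical point:
  f''(-0.8165) = 14.6969 > 0 → local minimum
  f''(0.8165) = -14.6969 < 0 → local maximum

Critical points: x = -sqrt(6)/3 ≈ -0.8165 (local minimum); x = sqrt(6)/3 ≈ 0.8165 (local maximum)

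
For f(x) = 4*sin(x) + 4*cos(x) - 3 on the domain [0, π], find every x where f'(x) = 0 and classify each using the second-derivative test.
f'(x) = 4*sqrt(2)*cos(x + pi/4)

Solve f'(x) = 0 on [0, π]:
  f'(x) = 0 ⇔ 4*cos(x) = 4*sin(x) ⇔ tan(x) = 1, i.e. x = arctan(1) + nπ; keep the solutions lying in [0, π].
  ⇒ x = pi/4 ≈ 0.7854

f''(x) = -4*sqrt(2)*sin(x + pi/4)
Second-derivative test at each critical point:
  f''(0.7854) = -5.6569 < 0 → local maximum

Critical points: x = pi/4 ≈ 0.7854 (local maximum)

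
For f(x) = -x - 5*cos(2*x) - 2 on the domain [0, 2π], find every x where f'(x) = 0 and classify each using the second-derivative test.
f'(x) = 10*sin(2*x) - 1

Solve f'(x) = 0 on [0, 2π]:
  f'(x) = 0 ⇔ sin(2*x) = 1/10, i.e. 2*x = arcsin(1/10) + 2nπ or 2*x = π − arcsin(1/10) + 2nπ; keep the solutions lying in [0, 2π].
  ⇒ x = asin(1/10)/2 ≈ 0.0501, -asin(1/10)/2 + pi/2 ≈ 1.5207, asin(1/10)/2 + pi ≈ 3.1917, -asin(1/10)/2 + 3*pi/2 ≈ 4.6623

f''(x) = 20*cos(2*x)
Second-derivative test at each critical point:
  f''(0.0501) = 19.8997 > 0 → local minimum
  f''(1.5207) = -19.8997 < 0 → local maximum
  f''(3.1917) = 19.8997 > 0 → local minimum
  f''(4.6623) = -19.8997 < 0 → local maximum

Critical points: x = asin(1/10)/2 ≈ 0.0501 (local minimum); x = -asin(1/10)/2 + pi/2 ≈ 1.5207 (local maximum); x = asin(1/10)/2 + pi ≈ 3.1917 (local minimum); x = -asin(1/10)/2 + 3*pi/2 ≈ 4.6623 (local maximum)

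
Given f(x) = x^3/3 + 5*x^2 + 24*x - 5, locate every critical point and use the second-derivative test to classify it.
f'(x) = x^2 + 10*x + 24

Solve f'(x) = 0:
  Factor: x^2 + 10*x + 24 = (x + 4)*(x + 6) = 0.
  ⇒ x = -6, -4

f''(x) = 2*x + 10
Second-derivative test at each critical point:
  f''(-6) = -2 < 0 → local maximum
  f''(-4) = 2 > 0 → local minimum

Critical points: x = -6 (local maximum); x = -4 (local minimum)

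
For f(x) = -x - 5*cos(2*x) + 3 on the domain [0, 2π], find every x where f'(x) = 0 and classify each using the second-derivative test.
f'(x) = 10*sin(2*x) - 1

Solve f'(x) = 0 on [0, 2π]:
  f'(x) = 0 ⇔ sin(2*x) = 1/10, i.e. 2*x = arcsin(1/10) + 2nπ or 2*x = π − arcsin(1/10) + 2nπ; keep the solutions lying in [0, 2π].
  ⇒ x = asin(1/10)/2 ≈ 0.0501, -asin(1/10)/2 + pi/2 ≈ 1.5207, asin(1/10)/2 + pi ≈ 3.1917, -asin(1/10)/2 + 3*pi/2 ≈ 4.6623

f''(x) = 20*cos(2*x)
Second-derivative test at each critical point:
  f''(0.0501) = 19.8997 > 0 → local minimum
  f''(1.5207) = -19.8997 < 0 → local maximum
  f''(3.1917) = 19.8997 > 0 → local minimum
  f''(4.6623) = -19.8997 < 0 → local maximum

Critical points: x = asin(1/10)/2 ≈ 0.0501 (local minimum); x = -asin(1/10)/2 + pi/2 ≈ 1.5207 (local maximum); x = asin(1/10)/2 + pi ≈ 3.1917 (local minimum); x = -asin(1/10)/2 + 3*pi/2 ≈ 4.6623 (local maximum)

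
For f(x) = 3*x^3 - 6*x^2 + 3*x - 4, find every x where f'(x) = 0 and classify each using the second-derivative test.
f'(x) = 9*x^2 - 12*x + 3

Solve f'(x) = 0:
  Factor: 9*x^2 - 12*x + 3 = 3*(x - 1)*(3*x - 1) = 0.
  ⇒ x = 1/3, 1

f''(x) = 18*x - 12
Second-derivative test at each critical point:
  f''(1/3) = -6 < 0 → local maximum
  f''(1) = 6 > 0 → local minimum

Critical points: x = 1/3 (local maximum); x = 1 (local minimum)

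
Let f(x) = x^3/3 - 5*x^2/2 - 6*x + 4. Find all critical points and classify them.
f'(x) = x^2 - 5*x - 6

Solve f'(x) = 0:
  Factor: x^2 - 5*x - 6 = (x - 6)*(x + 1) = 0.
  ⇒ x = -1, 6

f''(x) = 2*x - 5
Second-derivative test at each critical point:
  f''(-1) = -7 < 0 → local maximum
  f''(6) = 7 > 0 → local minimum

Critical points: x = -1 (local maximum); x = 6 (local minimum)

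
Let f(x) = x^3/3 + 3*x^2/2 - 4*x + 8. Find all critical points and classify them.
f'(x) = x^2 + 3*x - 4

Solve f'(x) = 0:
  Factor: x^2 + 3*x - 4 = (x - 1)*(x + 4) = 0.
  ⇒ x = -4, 1

f''(x) = 2*x + 3
Second-derivative test at each critical point:
  f''(-4) = -5 < 0 → local maximum
  f''(1) = 5 > 0 → local minimum

Critical points: x = -4 (local maximum); x = 1 (local minimum)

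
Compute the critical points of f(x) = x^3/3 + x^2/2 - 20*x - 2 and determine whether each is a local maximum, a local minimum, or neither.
f'(x) = x^2 + x - 20

Solve f'(x) = 0:
  Factor: x^2 + x - 20 = (x - 4)*(x + 5) = 0.
  ⇒ x = -5, 4

f''(x) = 2*x + 1
Second-derivative test at each critical point:
  f''(-5) = -9 < 0 → local maximum
  f''(4) = 9 > 0 → local minimum

Critical points: x = -5 (local maximum); x = 4 (local minimum)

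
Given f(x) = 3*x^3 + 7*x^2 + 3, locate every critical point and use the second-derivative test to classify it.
f'(x) = x*(9*x + 14)

Solve f'(x) = 0:
  Factor: 9*x^2 + 14*x = x*(9*x + 14) = 0.
  ⇒ x = -14/9, 0

f''(x) = 18*x + 14
Second-derivative test at each critical point:
  f''(-14/9) = -14 < 0 → local maximum
  f''(0) = 14 > 0 → local minimum

Critical points: x = -14/9 (local maximum); x = 0 (local minimum)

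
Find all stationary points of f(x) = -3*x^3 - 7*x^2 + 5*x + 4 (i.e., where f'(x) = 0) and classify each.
f'(x) = -9*x^2 - 14*x + 5

Solve f'(x) = 0:
  9*x^2 + 14*x - 5 = 0 has no rational roots; quadratic formula: x = (-14 ± √376)/18.
  ⇒ x = -sqrt(94)/9 - 7/9 ≈ -1.8550, -7/9 + sqrt(94)/9 ≈ 0.2995

f''(x) = -18*x - 14
Second-derivative test at each critical point:
  f''(-1.8550) = 19.3907 > 0 → local minimum
  f''(0.2995) = -19.3907 < 0 → local maximum

Critical points: x = -sqrt(94)/9 - 7/9 ≈ -1.8550 (local minimum); x = -7/9 + sqrt(94)/9 ≈ 0.2995 (local maximum)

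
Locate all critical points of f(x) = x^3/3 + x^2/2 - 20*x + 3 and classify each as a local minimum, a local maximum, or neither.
f'(x) = x^2 + x - 20

Solve f'(x) = 0:
  Factor: x^2 + x - 20 = (x - 4)*(x + 5) = 0.
  ⇒ x = -5, 4

f''(x) = 2*x + 1
Second-derivative test at each critical point:
  f''(-5) = -9 < 0 → local maximum
  f''(4) = 9 > 0 → local minimum

Critical points: x = -5 (local maximum); x = 4 (local minimum)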